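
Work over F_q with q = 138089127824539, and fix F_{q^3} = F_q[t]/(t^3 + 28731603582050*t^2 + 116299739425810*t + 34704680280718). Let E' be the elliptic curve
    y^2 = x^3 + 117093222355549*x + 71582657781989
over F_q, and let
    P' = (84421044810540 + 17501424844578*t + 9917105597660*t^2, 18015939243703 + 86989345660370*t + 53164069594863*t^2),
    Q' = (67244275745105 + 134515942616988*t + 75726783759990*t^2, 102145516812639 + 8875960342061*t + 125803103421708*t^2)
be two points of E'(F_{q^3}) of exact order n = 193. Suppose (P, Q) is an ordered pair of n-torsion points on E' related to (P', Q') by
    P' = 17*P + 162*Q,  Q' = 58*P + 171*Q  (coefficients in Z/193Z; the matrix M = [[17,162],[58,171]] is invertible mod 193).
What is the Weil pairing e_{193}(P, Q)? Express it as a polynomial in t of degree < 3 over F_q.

107549202682379 + 50634243037450*t + 135004784999635*t^2

Under M = [[17,162],[58,171]] in GL_2(Z/193), e_{193}(P',Q') = e_{193}(P,Q)^(17*171-162*58 mod 193).
det(M) mod 193 = 73; its inverse in (Z/193)^* is 156 (check: 73*156 mod 193 = 1).
Run Miller on y^2=x^3+117093222355549*x+71582657781989 over F_{138089127824539}: ladder 11000001 (8 bits); e = f_P(D_Q)/f_Q(D_P).
So e_{193}(P',Q') = 52453314244658 + 31454513140354*t + 93557172233270*t^2.
e_{193}(P,Q) = (52453314244658 + 31454513140354*t + 93557172233270*t^2)^{156} = 107549202682379 + 50634243037450*t + 135004784999635*t^2.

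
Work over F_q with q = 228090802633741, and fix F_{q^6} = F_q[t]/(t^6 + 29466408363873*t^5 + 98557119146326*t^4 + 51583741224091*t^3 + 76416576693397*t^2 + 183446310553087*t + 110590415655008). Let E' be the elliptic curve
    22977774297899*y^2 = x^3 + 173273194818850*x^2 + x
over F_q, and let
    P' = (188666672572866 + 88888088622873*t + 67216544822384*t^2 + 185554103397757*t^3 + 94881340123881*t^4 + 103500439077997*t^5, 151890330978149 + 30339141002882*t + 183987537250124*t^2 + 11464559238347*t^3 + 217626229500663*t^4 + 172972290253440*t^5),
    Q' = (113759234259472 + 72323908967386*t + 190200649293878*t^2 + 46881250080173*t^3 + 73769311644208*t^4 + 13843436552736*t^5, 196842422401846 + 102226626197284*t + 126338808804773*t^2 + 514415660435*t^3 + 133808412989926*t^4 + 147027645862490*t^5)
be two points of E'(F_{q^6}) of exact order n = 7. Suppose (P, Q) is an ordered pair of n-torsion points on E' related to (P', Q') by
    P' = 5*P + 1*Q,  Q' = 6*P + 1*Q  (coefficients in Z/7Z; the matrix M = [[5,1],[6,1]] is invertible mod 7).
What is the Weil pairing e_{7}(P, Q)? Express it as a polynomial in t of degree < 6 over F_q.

e_{7}(aP+bQ,cP+dQ) = e_{7}(P,Q)^(ad-bc); with (a,b,c,d)=(5,1,6,1) this gives the det-7 law.
5*1 - 1*6 = -1; reduced mod 7: det = 6, inverse 6.
(x,y)|->(82047057824269x+186125261684667,82047057824269y) sends E' to y^2=x^3+90669111159265*x+52672514170117.
Miller loop for e_{7} over F_{228090802633741^6}: bits of 7 = 111; 2 double steps + 2 add steps, l/v at each.
The quotient is 62723852614248 + 119690546458848*t + 62481522473947*t^2 + 158019027971352*t^3 + 197256129387901*t^4 + 183554050883578*t^5.
(62723852614248 + 119690546458848*t + 62481522473947*t^2 + 158019027971352*t^3 + 197256129387901*t^4 + 183554050883578*t^5)^{6} mod (228090802633741,f) = 168018711833325 + 152346146088728*t + 70195999279404*t^2 + 123130916503467*t^3 + 193960807144701*t^4 + 219826607640441*t^5.

168018711833325 + 152346146088728*t + 70195999279404*t^2 + 123130916503467*t^3 + 193960807144701*t^4 + 219826607640441*t^5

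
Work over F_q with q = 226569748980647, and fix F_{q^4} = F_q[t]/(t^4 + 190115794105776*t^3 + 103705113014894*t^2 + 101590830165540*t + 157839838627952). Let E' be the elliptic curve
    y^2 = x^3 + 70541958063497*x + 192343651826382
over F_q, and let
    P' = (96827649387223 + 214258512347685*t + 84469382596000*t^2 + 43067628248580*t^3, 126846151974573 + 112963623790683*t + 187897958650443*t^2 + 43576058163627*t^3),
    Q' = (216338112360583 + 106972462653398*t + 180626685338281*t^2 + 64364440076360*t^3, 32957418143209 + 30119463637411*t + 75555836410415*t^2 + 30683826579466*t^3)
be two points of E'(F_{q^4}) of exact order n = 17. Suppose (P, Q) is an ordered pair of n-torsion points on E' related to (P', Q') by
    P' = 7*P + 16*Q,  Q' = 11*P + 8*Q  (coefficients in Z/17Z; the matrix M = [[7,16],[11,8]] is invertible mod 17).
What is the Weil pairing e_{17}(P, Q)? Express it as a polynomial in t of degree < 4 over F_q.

152924541259345 + 197183422196635*t + 80956474681512*t^2 + 145359880567046*t^3

e_{17}(aP+bQ,cP+dQ) = e_{17}(P,Q)^(ad-bc); with (a,b,c,d)=(7,16,11,8) this gives the det-17 law.
So e_{17}(P,Q) = e_{17}(P',Q')^{16}, since 16*16 = 1 mod 17.
Miller loop for e_{17} over F_{226569748980647^4}: bits of 17 = 10001; 4 double steps + 1 add steps, l/v at each.
The quotient is 181144907796737 + 69123494320040*t + 58311293703878*t^2 + 206924973611454*t^3.
Thus e_{17}(P,Q) = 152924541259345 + 197183422196635*t + 80956474681512*t^2 + 145359880567046*t^3.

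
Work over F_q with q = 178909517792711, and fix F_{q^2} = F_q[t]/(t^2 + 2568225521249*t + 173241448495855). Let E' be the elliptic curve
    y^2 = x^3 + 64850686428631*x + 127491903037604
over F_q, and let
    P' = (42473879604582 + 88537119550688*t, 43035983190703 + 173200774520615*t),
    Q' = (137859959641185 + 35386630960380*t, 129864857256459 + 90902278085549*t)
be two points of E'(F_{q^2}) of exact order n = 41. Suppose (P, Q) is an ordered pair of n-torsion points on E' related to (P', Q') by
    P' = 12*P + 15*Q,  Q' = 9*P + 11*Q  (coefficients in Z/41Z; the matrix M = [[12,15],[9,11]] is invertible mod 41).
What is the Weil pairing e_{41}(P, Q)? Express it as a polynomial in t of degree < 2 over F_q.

30336875944971 + 48580616107485*t

e_{41}(aP+bQ,cP+dQ) = e_{41}(P,Q)^(ad-bc); with (a,b,c,d)=(12,15,9,11) this gives the det-41 law.
det M = 12*11 - 15*9 = -3 = 38 (mod 41); 38^{-1} = 27 (mod 41).
6-bit Miller (101001) on E'/F_{178909517792711} with a'=64850686428631, b'=127491903037604: accumulate tangent/chord ratios at Q'+S and P'+S'.
e_{41}(P',Q') = 90549934351290 + 157550678561025*t.
e_{41}(P,Q) = (90549934351290 + 157550678561025*t)^{27} = 30336875944971 + 48580616107485*t.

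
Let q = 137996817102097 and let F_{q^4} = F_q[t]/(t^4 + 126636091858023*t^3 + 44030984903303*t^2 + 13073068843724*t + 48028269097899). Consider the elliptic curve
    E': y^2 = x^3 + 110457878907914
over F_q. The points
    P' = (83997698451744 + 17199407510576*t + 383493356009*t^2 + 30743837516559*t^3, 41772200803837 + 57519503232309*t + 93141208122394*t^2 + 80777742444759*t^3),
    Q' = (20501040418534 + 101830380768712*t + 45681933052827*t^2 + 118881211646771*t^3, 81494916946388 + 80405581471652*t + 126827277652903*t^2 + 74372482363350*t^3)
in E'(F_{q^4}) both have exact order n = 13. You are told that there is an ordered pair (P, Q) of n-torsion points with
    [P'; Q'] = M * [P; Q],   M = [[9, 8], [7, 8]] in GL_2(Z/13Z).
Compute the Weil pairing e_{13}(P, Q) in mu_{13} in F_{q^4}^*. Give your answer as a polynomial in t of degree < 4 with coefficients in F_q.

24589038487360 + 34088756234400*t + 41842079119548*t^2 + 123287948831774*t^3

e_{13} is bilinear + alternating on E[13], so e_{13}(9*P + 8*Q, 7*P + 8*Q) = e_{13}(P,Q)^(9*8-8*7).
Hence e(P,Q) = e(P',Q')^{9} where 9 = 3^{-1} mod 13.
Miller loop for e_{13} over F_{137996817102097^4}: bits of 13 = 1101; 3 double steps + 2 add steps, l/v at each.
The quotient is 57644199888896 + 85403885351404*t + 18546110057556*t^2 + 51422810607910*t^3.
Hence e(P,Q) = 24589038487360 + 34088756234400*t + 41842079119548*t^2 + 123287948831774*t^3 in F_{137996817102097^4}^*.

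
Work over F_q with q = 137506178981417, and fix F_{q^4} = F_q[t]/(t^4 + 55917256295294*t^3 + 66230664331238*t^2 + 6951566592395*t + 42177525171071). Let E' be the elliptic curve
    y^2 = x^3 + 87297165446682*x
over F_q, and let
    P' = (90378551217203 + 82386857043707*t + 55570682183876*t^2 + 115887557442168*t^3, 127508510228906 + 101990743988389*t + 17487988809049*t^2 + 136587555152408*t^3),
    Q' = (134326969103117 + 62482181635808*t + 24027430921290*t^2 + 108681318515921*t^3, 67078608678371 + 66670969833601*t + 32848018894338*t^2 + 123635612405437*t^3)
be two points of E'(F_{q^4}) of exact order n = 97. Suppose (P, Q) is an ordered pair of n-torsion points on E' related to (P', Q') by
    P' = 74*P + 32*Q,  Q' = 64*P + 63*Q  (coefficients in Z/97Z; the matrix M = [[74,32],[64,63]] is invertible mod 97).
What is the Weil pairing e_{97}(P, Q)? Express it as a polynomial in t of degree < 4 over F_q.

Alternating bilinearity on E[97] (values in mu_{97} in F_{137506178981417^4}) gives e(P',Q') = e(P,Q)^det(M).
Inverting 92 mod 97: 58. Thus e_{97}(P,Q) = e(P',Q')^{58}.
Miller loop for e_{97} over F_{137506178981417^4}: bits of 97 = 1100001; 6 double steps + 2 add steps, l/v at each.
f_P(D_Q)/f_Q(D_P) = 123244464074028 + 76861553484911*t + 80200391332920*t^2 + 119128939530436*t^3.
Raise to 58: e(P,Q) = 16489138436510 + 34776364191316*t + 107418379137888*t^2 + 37316868028547*t^3 in mu_{97}.

16489138436510 + 34776364191316*t + 107418379137888*t^2 + 37316868028547*t^3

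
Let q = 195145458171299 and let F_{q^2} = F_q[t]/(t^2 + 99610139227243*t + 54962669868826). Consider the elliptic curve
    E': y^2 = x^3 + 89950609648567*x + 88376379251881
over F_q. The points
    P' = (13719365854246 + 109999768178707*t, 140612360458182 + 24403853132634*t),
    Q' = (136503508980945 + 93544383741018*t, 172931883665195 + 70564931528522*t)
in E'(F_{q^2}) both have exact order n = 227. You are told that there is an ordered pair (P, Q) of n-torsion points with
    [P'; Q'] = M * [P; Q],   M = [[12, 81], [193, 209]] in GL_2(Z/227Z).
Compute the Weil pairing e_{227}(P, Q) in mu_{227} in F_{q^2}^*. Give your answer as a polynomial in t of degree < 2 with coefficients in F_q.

The 227-Weil pairing on E[227] over F_{195145458171299} is alternating-bilinear: e_{227}(P',Q') = e_{227}(P,Q)^det(M).
Hence e(P,Q) = e(P',Q')^{72} where 72 = 41^{-1} mod 227.
Build f_{227,P'} and f_{227,Q'} via the 8-bit ladder of 227=11100011_2; evaluate at shifted divisors; quotient in F_{195145458171299^2}.
f_P(D_Q)/f_Q(D_P) = 155495197445006 + 23195231591111*t.
Thus e_{227}(P,Q) = 155290222347015 + 54516149458339*t.

155290222347015 + 54516149458339*t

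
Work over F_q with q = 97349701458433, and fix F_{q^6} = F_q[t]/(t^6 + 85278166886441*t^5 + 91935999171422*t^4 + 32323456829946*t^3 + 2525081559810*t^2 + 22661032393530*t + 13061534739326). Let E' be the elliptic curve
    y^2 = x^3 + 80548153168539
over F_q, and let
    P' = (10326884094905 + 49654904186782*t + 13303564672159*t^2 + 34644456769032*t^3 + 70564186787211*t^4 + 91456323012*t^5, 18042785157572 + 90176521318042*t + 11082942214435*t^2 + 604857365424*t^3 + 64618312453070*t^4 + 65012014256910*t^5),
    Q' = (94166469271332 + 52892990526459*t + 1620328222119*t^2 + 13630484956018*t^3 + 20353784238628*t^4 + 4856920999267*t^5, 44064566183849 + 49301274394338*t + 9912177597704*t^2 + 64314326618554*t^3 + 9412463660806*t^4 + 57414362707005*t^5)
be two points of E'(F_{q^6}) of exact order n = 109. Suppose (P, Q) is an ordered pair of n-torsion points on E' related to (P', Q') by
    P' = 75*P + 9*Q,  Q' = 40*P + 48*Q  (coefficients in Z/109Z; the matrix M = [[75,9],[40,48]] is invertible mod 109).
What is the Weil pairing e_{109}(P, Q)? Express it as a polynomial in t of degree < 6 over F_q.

Under M = [[75,9],[40,48]] in GL_2(Z/109), e_{109}(P',Q') = e_{109}(P,Q)^(75*48-9*40 mod 109).
det M = 75*48 - 9*40 = 3240 = 79 (mod 109); 79^{-1} = 69 (mod 109).
Miller loop for e_{109} over F_{97349701458433^6}: bits of 109 = 1101101; 6 double steps + 4 add steps, l/v at each.
e_{109}(P',Q') = 50229329676317 + 3345610376812*t + 1514097046887*t^2 + 60263887163667*t^3 + 89077355074070*t^4 + 5568397253914*t^5.
Thus e_{109}(P,Q) = 1278905324484 + 97277157817774*t + 43736193222564*t^2 + 26425145280298*t^3 + 19992742394355*t^4 + 25689115286705*t^5.

1278905324484 + 97277157817774*t + 43736193222564*t^2 + 26425145280298*t^3 + 19992742394355*t^4 + 25689115286705*t^5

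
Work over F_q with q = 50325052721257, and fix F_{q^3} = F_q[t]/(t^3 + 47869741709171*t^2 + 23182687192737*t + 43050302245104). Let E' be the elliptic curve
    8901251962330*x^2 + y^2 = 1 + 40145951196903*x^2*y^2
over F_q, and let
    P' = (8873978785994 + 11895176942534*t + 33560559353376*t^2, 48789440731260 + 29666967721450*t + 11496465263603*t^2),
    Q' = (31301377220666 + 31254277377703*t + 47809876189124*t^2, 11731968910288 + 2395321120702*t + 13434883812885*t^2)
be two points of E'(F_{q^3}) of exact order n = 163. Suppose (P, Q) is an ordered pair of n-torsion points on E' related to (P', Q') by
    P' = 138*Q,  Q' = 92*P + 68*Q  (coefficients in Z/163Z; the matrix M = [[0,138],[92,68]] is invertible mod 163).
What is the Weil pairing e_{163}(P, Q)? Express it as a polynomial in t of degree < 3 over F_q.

8551669966254 + 14477705071088*t + 49590488209787*t^2

e_{163} is bilinear + alternating on E[163], so e_{163}(138*Q, 92*P + 68*Q) = e_{163}(P,Q)^(0*68-138*92).
0*68 - 138*92 = -12696; reduced mod 163: det = 18, inverse 154.
Edwards a_E,d_E -> Montgomery A=9793108700028,B=5345175210804 -> Weierstrass 43117474587381,12998201299569 via alpha=50112077794253,beta=4770088371671.
Miller loop for e_{163} over F_{50325052721257^3}: bits of 163 = 10100011; 7 double steps + 3 add steps, l/v at each.
So e_{163}(P',Q') = 29197964677125 + 3026317933163*t + 45321994306385*t^2.
(29197964677125 + 3026317933163*t + 45321994306385*t^2)^{154} mod (50325052721257,f) = 8551669966254 + 14477705071088*t + 49590488209787*t^2.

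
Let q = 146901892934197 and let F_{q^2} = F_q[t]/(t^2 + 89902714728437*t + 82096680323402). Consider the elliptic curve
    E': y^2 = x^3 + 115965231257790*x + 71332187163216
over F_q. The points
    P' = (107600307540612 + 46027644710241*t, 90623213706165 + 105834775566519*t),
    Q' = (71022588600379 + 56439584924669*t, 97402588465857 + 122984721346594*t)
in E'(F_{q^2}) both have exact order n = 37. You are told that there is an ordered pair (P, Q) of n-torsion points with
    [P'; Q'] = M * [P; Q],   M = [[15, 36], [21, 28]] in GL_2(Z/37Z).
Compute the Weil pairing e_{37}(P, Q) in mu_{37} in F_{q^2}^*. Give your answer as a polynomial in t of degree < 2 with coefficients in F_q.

48856157724951 + 36335457271274*t

e_{37}(aP+bQ,cP+dQ) = e_{37}(P,Q)^(ad-bc); with (a,b,c,d)=(15,36,21,28) this gives the det-37 law.
det(M) mod 37 = 34; its inverse in (Z/37)^* is 12 (check: 34*12 mod 37 = 1).
6-bit Miller (100101) on E'/F_{146901892934197} with a'=115965231257790, b'=71332187163216: accumulate tangent/chord ratios at Q'+S and P'+S'.
f_P(D_Q)/f_Q(D_P) = 39996616764242 + 145866877054554*t.
Thus e_{37}(P,Q) = 48856157724951 + 36335457271274*t.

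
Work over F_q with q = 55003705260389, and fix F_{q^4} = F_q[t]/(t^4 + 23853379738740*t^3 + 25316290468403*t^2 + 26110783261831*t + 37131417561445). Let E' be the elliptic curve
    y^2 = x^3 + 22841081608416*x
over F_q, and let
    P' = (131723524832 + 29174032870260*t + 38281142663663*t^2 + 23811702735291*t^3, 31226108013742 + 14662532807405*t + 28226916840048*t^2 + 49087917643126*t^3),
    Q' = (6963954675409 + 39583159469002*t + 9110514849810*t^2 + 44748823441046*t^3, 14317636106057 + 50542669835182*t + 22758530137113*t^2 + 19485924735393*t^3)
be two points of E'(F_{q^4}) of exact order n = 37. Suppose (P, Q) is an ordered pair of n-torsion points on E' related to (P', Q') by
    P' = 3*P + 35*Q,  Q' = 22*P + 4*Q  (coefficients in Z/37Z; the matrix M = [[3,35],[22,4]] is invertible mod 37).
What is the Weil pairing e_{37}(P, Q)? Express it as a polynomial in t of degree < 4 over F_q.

46682283315888 + 21254664050205*t + 12975022911077*t^2 + 17591798891300*t^3

Since e_{37}(P,P)=e_{37}(Q,Q)=1 and e_{37}(Q,P)=e_{37}(P,Q)^{-1}, expanding e_{37}(3*P + 35*Q,22*P + 4*Q) leaves e(P,Q)^det(M).
det M = 3*4 - 35*22 = -758 = 19 (mod 37); 19^{-1} = 2 (mod 37).
Run Miller on y^2=x^3+22841081608416*x over F_{55003705260389}: ladder 100101 (6 bits); e = f_P(D_Q)/f_Q(D_P).
Result: e(P',Q') = 22083951761640 + 35555451769578*t + 50177859323309*t^2 + 24677650856237*t^3.
Hence e(P,Q) = 46682283315888 + 21254664050205*t + 12975022911077*t^2 + 17591798891300*t^3 in F_{55003705260389^4}^*.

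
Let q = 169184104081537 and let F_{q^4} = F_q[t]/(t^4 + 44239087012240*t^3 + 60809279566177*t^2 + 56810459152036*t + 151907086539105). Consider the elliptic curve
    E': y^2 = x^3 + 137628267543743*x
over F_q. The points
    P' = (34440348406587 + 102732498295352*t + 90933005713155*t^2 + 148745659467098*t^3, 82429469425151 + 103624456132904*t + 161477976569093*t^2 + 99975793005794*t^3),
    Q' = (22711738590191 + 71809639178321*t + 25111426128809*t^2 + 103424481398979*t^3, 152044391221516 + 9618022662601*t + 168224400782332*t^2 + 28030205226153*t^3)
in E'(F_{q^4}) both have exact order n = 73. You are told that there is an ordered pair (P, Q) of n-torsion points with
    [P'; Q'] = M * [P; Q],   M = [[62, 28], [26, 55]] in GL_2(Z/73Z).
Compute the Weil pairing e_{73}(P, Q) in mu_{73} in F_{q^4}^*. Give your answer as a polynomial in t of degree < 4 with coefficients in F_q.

e_{73} is bilinear + alternating on E[73], so e_{73}(62*P + 28*Q, 26*P + 55*Q) = e_{73}(P,Q)^(62*55-28*26).
62*55 - 28*26 = 2682; reduced mod 73: det = 54, inverse 23.
Run Miller on y^2=x^3+137628267543743*x over F_{169184104081537}: ladder 1001001 (7 bits); e = f_P(D_Q)/f_Q(D_P).
Miller gives e_{73}(P',Q') = 139558947029662 + 84643580923642*t + 91347392384862*t^2 + 9738346170722*t^3 in F_{169184104081537^4}.
Thus e_{73}(P,Q) = 33826846796561 + 62991351587120*t + 76578688130872*t^2 + 49384043706329*t^3.

33826846796561 + 62991351587120*t + 76578688130872*t^2 + 49384043706329*t^3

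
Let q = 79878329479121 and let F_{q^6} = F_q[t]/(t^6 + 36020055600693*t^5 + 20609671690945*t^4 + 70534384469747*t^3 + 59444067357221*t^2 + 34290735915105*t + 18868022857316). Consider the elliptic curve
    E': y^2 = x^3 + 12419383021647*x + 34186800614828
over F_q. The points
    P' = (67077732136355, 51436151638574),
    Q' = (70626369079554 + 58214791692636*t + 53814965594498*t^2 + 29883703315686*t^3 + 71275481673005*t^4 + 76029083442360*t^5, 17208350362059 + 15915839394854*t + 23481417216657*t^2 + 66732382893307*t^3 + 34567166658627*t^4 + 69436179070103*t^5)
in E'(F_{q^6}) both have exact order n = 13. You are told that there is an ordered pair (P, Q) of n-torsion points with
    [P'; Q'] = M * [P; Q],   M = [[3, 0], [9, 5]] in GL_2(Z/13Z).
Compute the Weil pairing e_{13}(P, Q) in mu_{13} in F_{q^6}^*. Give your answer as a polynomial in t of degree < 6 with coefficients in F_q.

The 13-Weil pairing on E[13] over F_{79878329479121} is alternating-bilinear: e_{13}(P',Q') = e_{13}(P,Q)^det(M).
det M = 3*5 - 0*9 = 15 = 2 (mod 13); 2^{-1} = 7 (mod 13).
Double-and-add over 1101: 4-1 doublings, 3-1 additions; each step l_{T,T}/v_{2T} or l_{T,P'}/v at Q'+S for random S.
Miller gives e_{13}(P',Q') = 14032495501010 + 18047495725052*t + 49989878257225*t^2 + 53970332169038*t^3 + 338812969776*t^4 + 54701343366429*t^5 in F_{79878329479121^6}.
Thus e_{13}(P,Q) = 63402792287344 + 76554524239485*t + 36308309574357*t^2 + 74544692234615*t^3 + 68628403096032*t^4 + 22137620522595*t^5.

63402792287344 + 76554524239485*t + 36308309574357*t^2 + 74544692234615*t^3 + 68628403096032*t^4 + 22137620522595*t^5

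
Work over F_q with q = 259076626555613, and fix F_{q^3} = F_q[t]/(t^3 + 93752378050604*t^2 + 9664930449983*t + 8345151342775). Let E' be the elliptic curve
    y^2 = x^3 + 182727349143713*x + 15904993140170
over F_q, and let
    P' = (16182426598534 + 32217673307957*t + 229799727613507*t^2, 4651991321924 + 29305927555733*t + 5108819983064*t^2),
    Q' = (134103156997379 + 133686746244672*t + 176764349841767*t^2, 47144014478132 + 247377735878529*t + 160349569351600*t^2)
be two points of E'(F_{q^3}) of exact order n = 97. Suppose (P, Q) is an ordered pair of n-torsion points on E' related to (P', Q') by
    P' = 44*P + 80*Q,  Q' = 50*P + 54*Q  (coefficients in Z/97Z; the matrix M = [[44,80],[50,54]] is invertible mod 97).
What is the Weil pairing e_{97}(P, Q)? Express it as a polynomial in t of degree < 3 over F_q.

e_{97} is bilinear + alternating on E[97], so e_{97}(44*P + 80*Q, 50*P + 54*Q) = e_{97}(P,Q)^(44*54-80*50).
Inverting 25 mod 97: 66. Thus e_{97}(P,Q) = e(P',Q')^{66}.
7-bit Miller (1100001) on E'/F_{259076626555613} with a'=182727349143713, b'=15904993140170: accumulate tangent/chord ratios at Q'+S and P'+S'.
So e_{97}(P',Q') = 37958904508654 + 64925965989823*t + 219693571362056*t^2.
(37958904508654 + 64925965989823*t + 219693571362056*t^2)^{66} mod (259076626555613,f) = 187657939470252 + 107063413111914*t + 99540097469379*t^2.

187657939470252 + 107063413111914*t + 99540097469379*t^2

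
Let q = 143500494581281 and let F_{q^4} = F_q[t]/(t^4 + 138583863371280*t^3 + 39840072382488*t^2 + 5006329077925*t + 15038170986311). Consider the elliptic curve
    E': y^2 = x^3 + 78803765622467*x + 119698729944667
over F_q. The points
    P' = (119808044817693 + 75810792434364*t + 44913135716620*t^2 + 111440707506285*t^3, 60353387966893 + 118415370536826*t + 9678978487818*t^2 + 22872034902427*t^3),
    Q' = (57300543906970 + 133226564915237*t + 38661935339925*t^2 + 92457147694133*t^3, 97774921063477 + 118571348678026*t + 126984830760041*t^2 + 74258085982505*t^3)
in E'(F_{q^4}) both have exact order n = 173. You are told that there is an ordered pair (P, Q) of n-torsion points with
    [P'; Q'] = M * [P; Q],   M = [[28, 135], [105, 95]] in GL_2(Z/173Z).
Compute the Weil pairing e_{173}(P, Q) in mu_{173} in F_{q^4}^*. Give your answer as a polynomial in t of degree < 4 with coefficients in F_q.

44822655376140 + 64465522609367*t + 39878063629767*t^2 + 33753362974354*t^3

Alternating bilinearity on E[173] (values in mu_{173} in F_{143500494581281^4}) gives e(P',Q') = e(P,Q)^det(M).
Hence e(P,Q) = e(P',Q')^{107} where 107 = 76^{-1} mod 173.
Miller loop for e_{173} over F_{143500494581281^4}: bits of 173 = 10101101; 7 double steps + 4 add steps, l/v at each.
Miller gives e_{173}(P',Q') = 142142752722907 + 75251441943739*t + 104167540690192*t^2 + 117379660312501*t^3 in F_{143500494581281^4}.
(142142752722907 + 75251441943739*t + 104167540690192*t^2 + 117379660312501*t^3)^{107} mod (143500494581281,f) = 44822655376140 + 64465522609367*t + 39878063629767*t^2 + 33753362974354*t^3.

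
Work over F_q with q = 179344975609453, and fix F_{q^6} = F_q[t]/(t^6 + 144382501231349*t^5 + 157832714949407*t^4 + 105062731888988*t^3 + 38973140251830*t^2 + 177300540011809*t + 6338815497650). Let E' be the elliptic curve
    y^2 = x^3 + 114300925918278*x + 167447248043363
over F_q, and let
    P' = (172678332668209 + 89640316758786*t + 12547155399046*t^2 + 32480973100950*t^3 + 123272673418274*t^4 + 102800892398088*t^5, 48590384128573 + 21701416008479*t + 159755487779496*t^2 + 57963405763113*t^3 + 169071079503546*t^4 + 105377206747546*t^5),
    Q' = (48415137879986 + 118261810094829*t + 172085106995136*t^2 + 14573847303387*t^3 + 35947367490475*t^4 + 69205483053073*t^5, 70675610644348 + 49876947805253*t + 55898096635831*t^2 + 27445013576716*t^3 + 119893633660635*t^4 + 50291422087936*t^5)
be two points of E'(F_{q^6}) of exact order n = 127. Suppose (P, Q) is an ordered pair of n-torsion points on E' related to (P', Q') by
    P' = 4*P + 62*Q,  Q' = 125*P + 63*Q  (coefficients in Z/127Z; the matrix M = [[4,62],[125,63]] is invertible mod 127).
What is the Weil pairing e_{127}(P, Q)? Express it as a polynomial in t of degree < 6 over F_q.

The 127-Weil pairing on E[127] over F_{179344975609453} is alternating-bilinear: e_{127}(P',Q') = e_{127}(P,Q)^det(M).
Inverting 122 mod 127: 76. Thus e_{127}(P,Q) = e(P',Q')^{76}.
Run Miller on y^2=x^3+114300925918278*x+167447248043363 over F_{179344975609453}: ladder 1111111 (7 bits); e = f_P(D_Q)/f_Q(D_P).
The quotient is 107445437391430 + 108163581535947*t + 103567876341735*t^2 + 65155201826779*t^3 + 176126015765397*t^4 + 126119136893132*t^5.
Thus e_{127}(P,Q) = 63295871812650 + 68063653998237*t + 78516773006680*t^2 + 165261170696700*t^3 + 50990073410474*t^4 + 30175099475325*t^5.

63295871812650 + 68063653998237*t + 78516773006680*t^2 + 165261170696700*t^3 + 50990073410474*t^4 + 30175099475325*t^5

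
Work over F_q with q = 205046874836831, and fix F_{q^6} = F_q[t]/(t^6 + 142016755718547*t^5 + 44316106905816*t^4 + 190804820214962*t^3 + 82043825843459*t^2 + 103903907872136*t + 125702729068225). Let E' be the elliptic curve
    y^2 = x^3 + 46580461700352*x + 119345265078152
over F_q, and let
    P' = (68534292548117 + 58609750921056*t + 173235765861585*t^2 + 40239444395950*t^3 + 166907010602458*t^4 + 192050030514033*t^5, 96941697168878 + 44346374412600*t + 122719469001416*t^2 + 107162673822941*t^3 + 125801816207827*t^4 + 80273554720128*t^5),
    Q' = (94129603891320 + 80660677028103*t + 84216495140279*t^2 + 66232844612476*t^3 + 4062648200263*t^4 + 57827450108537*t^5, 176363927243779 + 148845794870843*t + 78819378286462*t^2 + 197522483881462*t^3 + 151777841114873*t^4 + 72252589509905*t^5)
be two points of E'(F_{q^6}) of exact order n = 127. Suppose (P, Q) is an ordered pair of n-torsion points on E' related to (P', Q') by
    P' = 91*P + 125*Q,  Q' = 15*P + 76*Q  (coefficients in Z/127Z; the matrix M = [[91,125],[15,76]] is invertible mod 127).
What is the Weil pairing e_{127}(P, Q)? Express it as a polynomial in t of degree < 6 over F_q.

e_{127} is bilinear + alternating on E[127], so e_{127}(91*P + 125*Q, 15*P + 76*Q) = e_{127}(P,Q)^(91*76-125*15).
So e_{127}(P,Q) = e_{127}(P',Q')^{13}, since 88*13 = 1 mod 127.
Miller loop for e_{127} over F_{205046874836831^6}: bits of 127 = 1111111; 6 double steps + 6 add steps, l/v at each.
Result: e(P',Q') = 18708195846802 + 150307348588373*t + 74689186322168*t^2 + 63487310639993*t^3 + 137340215930364*t^4 + 78655883867235*t^5.
Hence e(P,Q) = 144138571312116 + 157302453289426*t + 183441163199822*t^2 + 66029146249266*t^3 + 183530573220730*t^4 + 2886964995768*t^5 in F_{205046874836831^6}^*.

144138571312116 + 157302453289426*t + 183441163199822*t^2 + 66029146249266*t^3 + 183530573220730*t^4 + 2886964995768*t^5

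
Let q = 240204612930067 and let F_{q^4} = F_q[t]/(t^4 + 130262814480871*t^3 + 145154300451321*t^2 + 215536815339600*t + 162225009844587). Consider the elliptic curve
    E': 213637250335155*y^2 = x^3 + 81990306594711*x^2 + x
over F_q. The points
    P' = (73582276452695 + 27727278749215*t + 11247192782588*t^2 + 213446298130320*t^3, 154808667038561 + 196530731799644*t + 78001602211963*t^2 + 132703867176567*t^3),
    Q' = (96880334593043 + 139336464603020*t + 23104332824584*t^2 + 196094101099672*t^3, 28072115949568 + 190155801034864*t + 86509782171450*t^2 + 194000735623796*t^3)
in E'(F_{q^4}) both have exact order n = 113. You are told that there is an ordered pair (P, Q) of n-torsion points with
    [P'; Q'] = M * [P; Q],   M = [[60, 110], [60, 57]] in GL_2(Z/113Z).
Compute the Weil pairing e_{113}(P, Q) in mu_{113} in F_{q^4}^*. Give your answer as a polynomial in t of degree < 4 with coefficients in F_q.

Alternating bilinearity on E[113] (values in mu_{113} in F_{240204612930067^4}) gives e(P',Q') = e(P,Q)^det(M).
60*57 - 110*60 = -3180; reduced mod 113: det = 97, inverse 7.
Montgomery->Weierstrass: x_W = 8683026394657*x+172532561103051, y_W=8683026394657*y on F_{240204612930067}; lands on y^2=x^3+50611226311270*x+130047244498603.
7-bit Miller (1110001) on E'/F_{240204612930067} with a'=50611226311270, b'=130047244498603: accumulate tangent/chord ratios at Q'+S and P'+S'.
f_P(D_Q)/f_Q(D_P) = 73717243242707 + 135853835499088*t + 237831515053680*t^2 + 196541814579991*t^3.
Finally e_{113}(P,Q) = 69252311481584 + 21616508413624*t + 80887307782572*t^2 + 179271824377788*t^3.

69252311481584 + 21616508413624*t + 80887307782572*t^2 + 179271824377788*t^3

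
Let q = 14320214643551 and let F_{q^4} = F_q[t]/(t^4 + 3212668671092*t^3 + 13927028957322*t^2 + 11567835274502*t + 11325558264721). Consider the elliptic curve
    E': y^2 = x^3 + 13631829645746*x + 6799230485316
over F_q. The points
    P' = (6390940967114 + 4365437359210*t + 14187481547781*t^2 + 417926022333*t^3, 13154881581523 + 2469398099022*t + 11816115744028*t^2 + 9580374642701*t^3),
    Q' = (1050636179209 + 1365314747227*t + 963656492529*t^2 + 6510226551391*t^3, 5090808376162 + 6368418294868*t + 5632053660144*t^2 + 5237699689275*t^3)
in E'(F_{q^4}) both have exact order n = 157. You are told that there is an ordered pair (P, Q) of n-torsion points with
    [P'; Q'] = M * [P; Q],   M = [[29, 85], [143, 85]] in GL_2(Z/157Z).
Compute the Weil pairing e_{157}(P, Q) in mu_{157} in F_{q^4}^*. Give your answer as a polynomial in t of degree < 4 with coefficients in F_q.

398366207211 + 3458858797431*t + 2038734560237*t^2 + 1524571001943*t^3

Alternating bilinearity on E[157] (values in mu_{157} in F_{14320214643551^4}) gives e(P',Q') = e(P,Q)^det(M).
So e_{157}(P,Q) = e_{157}(P',Q')^{25}, since 44*25 = 1 mod 157.
Double-and-add over 10011101: 8-1 doublings, 5-1 additions; each step l_{T,T}/v_{2T} or l_{T,P'}/v at Q'+S for random S.
The quotient is 13055720211586 + 514413010635*t + 8539386785908*t^2 + 1723612247670*t^3.
(13055720211586 + 514413010635*t + 8539386785908*t^2 + 1723612247670*t^3)^{25} mod (14320214643551,f) = 398366207211 + 3458858797431*t + 2038734560237*t^2 + 1524571001943*t^3.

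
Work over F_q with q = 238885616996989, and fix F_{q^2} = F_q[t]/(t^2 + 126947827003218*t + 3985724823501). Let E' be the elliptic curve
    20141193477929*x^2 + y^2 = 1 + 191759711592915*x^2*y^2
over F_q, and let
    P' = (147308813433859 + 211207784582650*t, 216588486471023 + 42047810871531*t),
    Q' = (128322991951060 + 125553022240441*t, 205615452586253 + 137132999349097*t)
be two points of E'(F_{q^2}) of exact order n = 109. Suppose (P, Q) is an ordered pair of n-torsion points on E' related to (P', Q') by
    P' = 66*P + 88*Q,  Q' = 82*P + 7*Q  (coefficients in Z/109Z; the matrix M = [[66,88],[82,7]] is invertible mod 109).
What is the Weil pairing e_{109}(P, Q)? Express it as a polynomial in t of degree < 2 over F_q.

Alternating bilinearity on E[109] (values in mu_{109} in F_{238885616996989^2}) gives e(P',Q') = e(P,Q)^det(M).
det(M) mod 109 = 4; its inverse in (Z/109)^* is 82 (check: 4*82 mod 109 = 1).
Edwards a_E,d_E -> Montgomery A=191235783330089,B=107913789148652 -> Weierstrass 187268836903123,140769748281532 via alpha=194573895509800,beta=76538178969748.
7-bit Miller (1101101) on E'/F_{238885616996989} with a'=187268836903123, b'=140769748281532: accumulate tangent/chord ratios at Q'+S and P'+S'.
e_{109}(P',Q') = 226360928020233 + 61901263686224*t.
Thus e_{109}(P,Q) = 211727420439027 + 201877441648839*t.

211727420439027 + 201877441648839*t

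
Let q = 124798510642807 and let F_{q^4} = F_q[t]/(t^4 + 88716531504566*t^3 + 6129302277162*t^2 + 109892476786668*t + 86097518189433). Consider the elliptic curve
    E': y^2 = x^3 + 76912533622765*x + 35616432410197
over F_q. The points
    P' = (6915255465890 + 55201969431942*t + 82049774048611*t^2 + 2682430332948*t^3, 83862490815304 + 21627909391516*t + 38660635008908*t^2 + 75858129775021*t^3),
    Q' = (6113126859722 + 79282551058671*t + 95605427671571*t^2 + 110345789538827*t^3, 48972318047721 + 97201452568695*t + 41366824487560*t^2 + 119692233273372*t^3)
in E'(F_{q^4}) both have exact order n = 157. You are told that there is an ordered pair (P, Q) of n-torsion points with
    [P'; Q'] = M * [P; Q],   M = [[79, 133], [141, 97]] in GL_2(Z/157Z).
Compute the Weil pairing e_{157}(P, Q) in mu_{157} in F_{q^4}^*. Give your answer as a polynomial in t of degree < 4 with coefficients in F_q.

Since e_{157}(P,P)=e_{157}(Q,Q)=1 and e_{157}(Q,P)=e_{157}(P,Q)^{-1}, expanding e_{157}(79*P + 133*Q,141*P + 97*Q) leaves e(P,Q)^det(M).
So e_{157}(P,Q) = e_{157}(P',Q')^{146}, since 57*146 = 1 mod 157.
Run Miller on y^2=x^3+76912533622765*x+35616432410197 over F_{124798510642807}: ladder 10011101 (8 bits); e = f_P(D_Q)/f_Q(D_P).
Result: e(P',Q') = 105545800647502 + 104157936765958*t + 103611353166881*t^2 + 76114457428589*t^3.
Finally e_{157}(P,Q) = 75575994263046 + 70184222489870*t + 64891425839931*t^2 + 96872101480683*t^3.

75575994263046 + 70184222489870*t + 64891425839931*t^2 + 96872101480683*t^3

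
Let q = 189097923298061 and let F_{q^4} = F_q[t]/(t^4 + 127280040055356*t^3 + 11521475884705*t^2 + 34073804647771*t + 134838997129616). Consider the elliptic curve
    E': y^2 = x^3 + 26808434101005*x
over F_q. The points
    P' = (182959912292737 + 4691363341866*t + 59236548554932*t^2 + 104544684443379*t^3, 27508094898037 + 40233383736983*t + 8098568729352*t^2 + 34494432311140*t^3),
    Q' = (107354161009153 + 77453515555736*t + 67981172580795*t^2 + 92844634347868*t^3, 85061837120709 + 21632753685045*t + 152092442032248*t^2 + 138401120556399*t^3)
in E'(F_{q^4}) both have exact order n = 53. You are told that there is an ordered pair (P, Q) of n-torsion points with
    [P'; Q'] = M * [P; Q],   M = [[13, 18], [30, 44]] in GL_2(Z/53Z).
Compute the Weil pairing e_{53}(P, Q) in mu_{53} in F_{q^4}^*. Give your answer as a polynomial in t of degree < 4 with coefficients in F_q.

e_{53} is bilinear + alternating on E[53], so e_{53}(13*P + 18*Q, 30*P + 44*Q) = e_{53}(P,Q)^(13*44-18*30).
Inverting 32 mod 53: 5. Thus e_{53}(P,Q) = e(P',Q')^{5}.
n = 53 = (110101)_2 (6 bits, wt 4); accumulate f_{53,P'}(Q'+S)/f_{53,P'}(S) along the 5-step ladder.
So e_{53}(P',Q') = 74784017847932 + 158633705132438*t + 74264306763701*t^2 + 23146272208641*t^3.
Hence e(P,Q) = 90305305593893 + 55056667292212*t + 8603494843309*t^2 + 138782102927500*t^3 in F_{189097923298061^4}^*.

90305305593893 + 55056667292212*t + 8603494843309*t^2 + 138782102927500*t^3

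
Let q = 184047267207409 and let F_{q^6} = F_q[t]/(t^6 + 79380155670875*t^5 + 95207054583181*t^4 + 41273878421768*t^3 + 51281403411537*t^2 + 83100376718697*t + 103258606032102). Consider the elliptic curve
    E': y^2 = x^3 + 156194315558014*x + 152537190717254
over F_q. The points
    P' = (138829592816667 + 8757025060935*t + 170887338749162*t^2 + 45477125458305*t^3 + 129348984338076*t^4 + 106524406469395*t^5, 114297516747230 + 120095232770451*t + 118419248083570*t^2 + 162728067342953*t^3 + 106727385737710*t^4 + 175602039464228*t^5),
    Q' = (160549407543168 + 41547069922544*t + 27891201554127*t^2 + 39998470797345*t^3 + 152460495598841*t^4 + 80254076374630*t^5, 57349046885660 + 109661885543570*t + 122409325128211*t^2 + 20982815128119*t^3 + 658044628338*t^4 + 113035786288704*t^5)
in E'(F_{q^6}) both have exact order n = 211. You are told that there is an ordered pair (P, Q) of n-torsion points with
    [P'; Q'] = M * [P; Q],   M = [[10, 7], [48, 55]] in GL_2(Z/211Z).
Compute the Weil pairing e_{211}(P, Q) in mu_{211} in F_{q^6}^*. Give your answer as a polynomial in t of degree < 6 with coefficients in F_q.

Alternating bilinearity on E[211] (values in mu_{211} in F_{184047267207409^6}) gives e(P',Q') = e(P,Q)^det(M).
So e_{211}(P,Q) = e_{211}(P',Q')^{141}, since 3*141 = 1 mod 211.
8-bit Miller (11010011) on E'/F_{184047267207409} with a'=156194315558014, b'=152537190717254: accumulate tangent/chord ratios at Q'+S and P'+S'.
So e_{211}(P',Q') = 110637226121923 + 50012038247945*t + 136995319398946*t^2 + 123465271610320*t^3 + 41352709274521*t^4 + 13992950543575*t^5.
Hence e(P,Q) = 25906921650458 + 94599281448273*t + 8832880478134*t^2 + 23489426756584*t^3 + 134839997678908*t^4 + 11642862828648*t^5 in F_{184047267207409^6}^*.

25906921650458 + 94599281448273*t + 8832880478134*t^2 + 23489426756584*t^3 + 134839997678908*t^4 + 11642862828648*t^5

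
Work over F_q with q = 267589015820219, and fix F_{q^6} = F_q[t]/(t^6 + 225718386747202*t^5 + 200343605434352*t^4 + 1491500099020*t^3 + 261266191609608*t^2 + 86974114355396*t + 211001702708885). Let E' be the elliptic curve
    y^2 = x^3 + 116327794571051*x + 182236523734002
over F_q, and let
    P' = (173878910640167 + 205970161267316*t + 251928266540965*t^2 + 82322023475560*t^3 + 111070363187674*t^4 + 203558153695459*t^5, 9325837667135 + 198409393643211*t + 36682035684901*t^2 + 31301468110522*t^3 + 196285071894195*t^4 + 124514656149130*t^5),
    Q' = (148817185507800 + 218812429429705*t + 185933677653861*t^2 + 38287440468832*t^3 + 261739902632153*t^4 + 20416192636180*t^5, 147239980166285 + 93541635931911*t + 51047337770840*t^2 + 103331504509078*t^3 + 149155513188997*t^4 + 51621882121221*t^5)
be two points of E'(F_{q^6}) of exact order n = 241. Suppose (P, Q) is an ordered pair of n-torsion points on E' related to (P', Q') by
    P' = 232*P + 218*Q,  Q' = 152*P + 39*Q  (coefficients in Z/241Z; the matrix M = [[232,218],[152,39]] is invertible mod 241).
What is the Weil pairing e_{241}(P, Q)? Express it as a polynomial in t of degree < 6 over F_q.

e_{241}(aP+bQ,cP+dQ) = e_{241}(P,Q)^(ad-bc); with (a,b,c,d)=(232,218,152,39) this gives the det-241 law.
det M = 232*39 - 218*152 = -24088 = 12 (mod 241); 12^{-1} = 221 (mod 241).
n = 241 = (11110001)_2 (8 bits, wt 5); accumulate f_{241,P'}(Q'+S)/f_{241,P'}(S) along the 7-step ladder.
f_P(D_Q)/f_Q(D_P) = 240462647252897 + 209794340583929*t + 224191310857791*t^2 + 266562523475528*t^3 + 223281924351643*t^4 + 203180723471330*t^5.
(240462647252897 + 209794340583929*t + 224191310857791*t^2 + 266562523475528*t^3 + 223281924351643*t^4 + 203180723471330*t^5)^{221} mod (267589015820219,f) = 85169499356125 + 234182923530501*t + 68521065289785*t^2 + 255462489287544*t^3 + 196400638056713*t^4 + 43972731870241*t^5.

85169499356125 + 234182923530501*t + 68521065289785*t^2 + 255462489287544*t^3 + 196400638056713*t^4 + 43972731870241*t^5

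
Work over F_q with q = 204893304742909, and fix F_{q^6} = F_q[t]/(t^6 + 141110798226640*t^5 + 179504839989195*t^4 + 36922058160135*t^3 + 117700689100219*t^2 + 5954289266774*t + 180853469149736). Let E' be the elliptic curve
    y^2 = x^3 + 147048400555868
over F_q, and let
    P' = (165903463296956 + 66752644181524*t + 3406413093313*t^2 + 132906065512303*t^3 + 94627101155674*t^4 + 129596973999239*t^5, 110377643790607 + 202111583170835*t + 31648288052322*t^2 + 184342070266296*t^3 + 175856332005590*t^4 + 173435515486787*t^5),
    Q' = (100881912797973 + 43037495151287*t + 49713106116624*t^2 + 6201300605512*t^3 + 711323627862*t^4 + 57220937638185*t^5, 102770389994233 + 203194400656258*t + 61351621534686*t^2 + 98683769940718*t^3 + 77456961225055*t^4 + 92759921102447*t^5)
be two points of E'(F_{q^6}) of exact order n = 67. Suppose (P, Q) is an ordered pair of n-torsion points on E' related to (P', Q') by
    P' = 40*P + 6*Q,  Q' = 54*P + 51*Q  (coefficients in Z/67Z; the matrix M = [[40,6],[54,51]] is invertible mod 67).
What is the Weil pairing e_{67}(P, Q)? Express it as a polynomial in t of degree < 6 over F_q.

Alternating bilinearity on E[67] (values in mu_{67} in F_{204893304742909^6}) gives e(P',Q') = e(P,Q)^det(M).
40*51 - 6*54 = 1716; reduced mod 67: det = 41, inverse 18.
n = 67 = (1000011)_2 (7 bits, wt 3); accumulate f_{67,P'}(Q'+S)/f_{67,P'}(S) along the 6-step ladder.
Result: e(P',Q') = 5175715334146 + 70901067684915*t + 34479860412348*t^2 + 9196024955781*t^3 + 78098378200610*t^4 + 48661102194795*t^5.
(5175715334146 + 70901067684915*t + 34479860412348*t^2 + 9196024955781*t^3 + 78098378200610*t^4 + 48661102194795*t^5)^{18} mod (204893304742909,f) = 95496420039995 + 74833535388616*t + 77606910957666*t^2 + 191330542362199*t^3 + 33485039556468*t^4 + 54222887615050*t^5.

95496420039995 + 74833535388616*t + 77606910957666*t^2 + 191330542362199*t^3 + 33485039556468*t^4 + 54222887615050*t^5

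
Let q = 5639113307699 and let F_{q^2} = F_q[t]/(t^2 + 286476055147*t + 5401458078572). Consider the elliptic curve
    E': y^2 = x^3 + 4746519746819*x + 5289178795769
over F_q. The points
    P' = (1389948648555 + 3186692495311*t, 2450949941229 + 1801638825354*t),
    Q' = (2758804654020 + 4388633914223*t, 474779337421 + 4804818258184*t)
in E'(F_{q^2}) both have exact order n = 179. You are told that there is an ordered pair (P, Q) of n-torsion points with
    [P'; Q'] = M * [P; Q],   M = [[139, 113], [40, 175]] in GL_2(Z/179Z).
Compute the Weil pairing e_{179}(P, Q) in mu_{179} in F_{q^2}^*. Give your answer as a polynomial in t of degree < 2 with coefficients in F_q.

1431648341372 + 3895665865293*t

e_{179}(aP+bQ,cP+dQ) = e_{179}(P,Q)^(ad-bc); with (a,b,c,d)=(139,113,40,175) this gives the det-179 law.
139*175 - 113*40 = 19805; reduced mod 179: det = 115, inverse 165.
n = 179 = (10110011)_2 (8 bits, wt 5); accumulate f_{179,P'}(Q'+S)/f_{179,P'}(S) along the 7-step ladder.
Miller gives e_{179}(P',Q') = 2780776480255 + 2567143076057*t in F_{5639113307699^2}.
Hence e(P,Q) = 1431648341372 + 3895665865293*t in F_{5639113307699^2}^*.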